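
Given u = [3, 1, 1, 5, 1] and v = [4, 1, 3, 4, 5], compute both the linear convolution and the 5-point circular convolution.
Linear: y_lin[0] = 3×4 = 12; y_lin[1] = 3×1 + 1×4 = 7; y_lin[2] = 3×3 + 1×1 + 1×4 = 14; y_lin[3] = 3×4 + 1×3 + 1×1 + 5×4 = 36; y_lin[4] = 3×5 + 1×4 + 1×3 + 5×1 + 1×4 = 31; y_lin[5] = 1×5 + 1×4 + 5×3 + 1×1 = 25; y_lin[6] = 1×5 + 5×4 + 1×3 = 28; y_lin[7] = 5×5 + 1×4 = 29; y_lin[8] = 1×5 = 5 → [12, 7, 14, 36, 31, 25, 28, 29, 5]. Circular (length 5): y[0] = 3×4 + 1×5 + 1×4 + 5×3 + 1×1 = 37; y[1] = 3×1 + 1×4 + 1×5 + 5×4 + 1×3 = 35; y[2] = 3×3 + 1×1 + 1×4 + 5×5 + 1×4 = 43; y[3] = 3×4 + 1×3 + 1×1 + 5×4 + 1×5 = 41; y[4] = 3×5 + 1×4 + 1×3 + 5×1 + 1×4 = 31 → [37, 35, 43, 41, 31]

Linear: [12, 7, 14, 36, 31, 25, 28, 29, 5], Circular: [37, 35, 43, 41, 31]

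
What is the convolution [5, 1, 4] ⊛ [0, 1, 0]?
y[0] = 5×0 = 0; y[1] = 5×1 + 1×0 = 5; y[2] = 5×0 + 1×1 + 4×0 = 1; y[3] = 1×0 + 4×1 = 4; y[4] = 4×0 = 0

[0, 5, 1, 4, 0]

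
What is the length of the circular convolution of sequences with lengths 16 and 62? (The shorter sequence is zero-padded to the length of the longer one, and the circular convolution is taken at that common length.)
Circular convolution (zero-padding the shorter input) has length max(m, n) = max(16, 62) = 62

62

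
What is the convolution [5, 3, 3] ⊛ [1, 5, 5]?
y[0] = 5×1 = 5; y[1] = 5×5 + 3×1 = 28; y[2] = 5×5 + 3×5 + 3×1 = 43; y[3] = 3×5 + 3×5 = 30; y[4] = 3×5 = 15

[5, 28, 43, 30, 15]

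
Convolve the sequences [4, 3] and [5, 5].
y[0] = 4×5 = 20; y[1] = 4×5 + 3×5 = 35; y[2] = 3×5 = 15

[20, 35, 15]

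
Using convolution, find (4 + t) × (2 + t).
Ascending coefficients: a = [4, 1], b = [2, 1]. c[0] = 4×2 = 8; c[1] = 4×1 + 1×2 = 6; c[2] = 1×1 = 1. Result coefficients: [8, 6, 1] → 8 + 6t + t^2

8 + 6t + t^2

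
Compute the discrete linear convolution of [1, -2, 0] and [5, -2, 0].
y[0] = 1×5 = 5; y[1] = 1×-2 + -2×5 = -12; y[2] = 1×0 + -2×-2 + 0×5 = 4; y[3] = -2×0 + 0×-2 = 0; y[4] = 0×0 = 0

[5, -12, 4, 0, 0]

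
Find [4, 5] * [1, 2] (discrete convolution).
y[0] = 4×1 = 4; y[1] = 4×2 + 5×1 = 13; y[2] = 5×2 = 10

[4, 13, 10]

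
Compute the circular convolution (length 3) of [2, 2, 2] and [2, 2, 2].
Use y[k] = Σ_j u[j]·v[(k-j) mod 3]. y[0] = 2×2 + 2×2 + 2×2 = 12; y[1] = 2×2 + 2×2 + 2×2 = 12; y[2] = 2×2 + 2×2 + 2×2 = 12. Result: [12, 12, 12]

[12, 12, 12]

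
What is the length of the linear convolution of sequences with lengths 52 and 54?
Linear/full convolution length: m + n - 1 = 52 + 54 - 1 = 105

105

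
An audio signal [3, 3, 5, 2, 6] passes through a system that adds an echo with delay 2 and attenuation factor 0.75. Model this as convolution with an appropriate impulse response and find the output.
Direct-path + delayed-attenuated-path model → impulse response h = [1, 0, 0.75] (1 at lag 0, 0.75 at lag 2). Output y[n] = x[n] + 0.75·x[n - 2] (with x[n] = 0 outside 0..4): y[0] = 3 + 0.75×0 = 3; y[1] = 3 + 0.75×0 = 3; y[2] = 5 + 0.75×3 = 7.25; y[3] = 2 + 0.75×3 = 4.25; y[4] = 6 + 0.75×5 = 9.75; y[5] = 0 + 0.75×2 = 1.5; y[6] = 0 + 0.75×6 = 4.5. So y = [3, 3, 7.25, 4.25, 9.75, 1.5, 4.5]

[3, 3, 7.25, 4.25, 9.75, 1.5, 4.5]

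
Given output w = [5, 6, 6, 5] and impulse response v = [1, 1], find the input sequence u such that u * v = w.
Deconvolve w=[5, 6, 6, 5] by v=[1, 1]. Since v[0]=1, solve forward: u[0] = w[0] / 1 = 5; u[1] = (w[1] - 5×1) / 1 = 1; u[2] = (w[2] - 1×1) / 1 = 5. So u = [5, 1, 5]. Check by forward convolution: w[0] = 5×1 = 5; w[1] = 5×1 + 1×1 = 6; w[2] = 1×1 + 5×1 = 6; w[3] = 5×1 = 5

[5, 1, 5]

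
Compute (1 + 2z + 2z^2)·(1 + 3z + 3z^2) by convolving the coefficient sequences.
Ascending coefficients: a = [1, 2, 2], b = [1, 3, 3]. c[0] = 1×1 = 1; c[1] = 1×3 + 2×1 = 5; c[2] = 1×3 + 2×3 + 2×1 = 11; c[3] = 2×3 + 2×3 = 12; c[4] = 2×3 = 6. Result coefficients: [1, 5, 11, 12, 6] → 1 + 5z + 11z^2 + 12z^3 + 6z^4

1 + 5z + 11z^2 + 12z^3 + 6z^4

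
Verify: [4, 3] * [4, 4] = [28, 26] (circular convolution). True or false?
Recompute circular convolution of [4, 3] and [4, 4]: y[0] = 4×4 + 3×4 = 28; y[1] = 4×4 + 3×4 = 28 → [28, 28]. Compare to given [28, 26]: they differ at index 1: given 26, correct 28, so answer: No

No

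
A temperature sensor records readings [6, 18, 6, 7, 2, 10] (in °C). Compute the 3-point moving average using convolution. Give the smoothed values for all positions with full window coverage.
3-point moving average kernel = [1, 1, 1]. Apply in 'valid' mode (full window coverage): avg[0] = (6 + 18 + 6) / 3 = 10.0; avg[1] = (18 + 6 + 7) / 3 = 10.33; avg[2] = (6 + 7 + 2) / 3 = 5.0; avg[3] = (7 + 2 + 10) / 3 = 6.33. Smoothed values: [10.0, 10.33, 5.0, 6.33]

[10.0, 10.33, 5.0, 6.33]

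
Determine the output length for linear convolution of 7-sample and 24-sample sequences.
Linear/full convolution length: m + n - 1 = 7 + 24 - 1 = 30

30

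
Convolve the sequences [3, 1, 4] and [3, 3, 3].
y[0] = 3×3 = 9; y[1] = 3×3 + 1×3 = 12; y[2] = 3×3 + 1×3 + 4×3 = 24; y[3] = 1×3 + 4×3 = 15; y[4] = 4×3 = 12

[9, 12, 24, 15, 12]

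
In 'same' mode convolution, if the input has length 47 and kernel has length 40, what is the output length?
'Same' mode returns an output with the same length as the input: 47

47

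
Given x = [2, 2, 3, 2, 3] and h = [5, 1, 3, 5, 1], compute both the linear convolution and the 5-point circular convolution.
Linear: y_lin[0] = 2×5 = 10; y_lin[1] = 2×1 + 2×5 = 12; y_lin[2] = 2×3 + 2×1 + 3×5 = 23; y_lin[3] = 2×5 + 2×3 + 3×1 + 2×5 = 29; y_lin[4] = 2×1 + 2×5 + 3×3 + 2×1 + 3×5 = 38; y_lin[5] = 2×1 + 3×5 + 2×3 + 3×1 = 26; y_lin[6] = 3×1 + 2×5 + 3×3 = 22; y_lin[7] = 2×1 + 3×5 = 17; y_lin[8] = 3×1 = 3 → [10, 12, 23, 29, 38, 26, 22, 17, 3]. Circular (length 5): y[0] = 2×5 + 2×1 + 3×5 + 2×3 + 3×1 = 36; y[1] = 2×1 + 2×5 + 3×1 + 2×5 + 3×3 = 34; y[2] = 2×3 + 2×1 + 3×5 + 2×1 + 3×5 = 40; y[3] = 2×5 + 2×3 + 3×1 + 2×5 + 3×1 = 32; y[4] = 2×1 + 2×5 + 3×3 + 2×1 + 3×5 = 38 → [36, 34, 40, 32, 38]

Linear: [10, 12, 23, 29, 38, 26, 22, 17, 3], Circular: [36, 34, 40, 32, 38]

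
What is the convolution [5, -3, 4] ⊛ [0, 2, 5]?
y[0] = 5×0 = 0; y[1] = 5×2 + -3×0 = 10; y[2] = 5×5 + -3×2 + 4×0 = 19; y[3] = -3×5 + 4×2 = -7; y[4] = 4×5 = 20

[0, 10, 19, -7, 20]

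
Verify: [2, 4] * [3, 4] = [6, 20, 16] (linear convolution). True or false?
Recompute linear convolution of [2, 4] and [3, 4]: y[0] = 2×3 = 6; y[1] = 2×4 + 4×3 = 20; y[2] = 4×4 = 16 → [6, 20, 16]. Given [6, 20, 16] matches, so answer: Yes

Yes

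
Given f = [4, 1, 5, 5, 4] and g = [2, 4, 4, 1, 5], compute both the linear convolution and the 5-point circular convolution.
Linear: y_lin[0] = 4×2 = 8; y_lin[1] = 4×4 + 1×2 = 18; y_lin[2] = 4×4 + 1×4 + 5×2 = 30; y_lin[3] = 4×1 + 1×4 + 5×4 + 5×2 = 38; y_lin[4] = 4×5 + 1×1 + 5×4 + 5×4 + 4×2 = 69; y_lin[5] = 1×5 + 5×1 + 5×4 + 4×4 = 46; y_lin[6] = 5×5 + 5×1 + 4×4 = 46; y_lin[7] = 5×5 + 4×1 = 29; y_lin[8] = 4×5 = 20 → [8, 18, 30, 38, 69, 46, 46, 29, 20]. Circular (length 5): y[0] = 4×2 + 1×5 + 5×1 + 5×4 + 4×4 = 54; y[1] = 4×4 + 1×2 + 5×5 + 5×1 + 4×4 = 64; y[2] = 4×4 + 1×4 + 5×2 + 5×5 + 4×1 = 59; y[3] = 4×1 + 1×4 + 5×4 + 5×2 + 4×5 = 58; y[4] = 4×5 + 1×1 + 5×4 + 5×4 + 4×2 = 69 → [54, 64, 59, 58, 69]

Linear: [8, 18, 30, 38, 69, 46, 46, 29, 20], Circular: [54, 64, 59, 58, 69]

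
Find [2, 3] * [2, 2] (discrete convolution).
y[0] = 2×2 = 4; y[1] = 2×2 + 3×2 = 10; y[2] = 3×2 = 6

[4, 10, 6]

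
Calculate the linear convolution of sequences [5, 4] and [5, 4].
y[0] = 5×5 = 25; y[1] = 5×4 + 4×5 = 40; y[2] = 4×4 = 16

[25, 40, 16]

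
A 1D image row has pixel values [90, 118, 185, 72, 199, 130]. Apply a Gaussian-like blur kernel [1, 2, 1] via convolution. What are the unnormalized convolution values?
Convolve image row [90, 118, 185, 72, 199, 130] with kernel [1, 2, 1]: y[0] = 90×1 = 90; y[1] = 90×2 + 118×1 = 298; y[2] = 90×1 + 118×2 + 185×1 = 511; y[3] = 118×1 + 185×2 + 72×1 = 560; y[4] = 185×1 + 72×2 + 199×1 = 528; y[5] = 72×1 + 199×2 + 130×1 = 600; y[6] = 199×1 + 130×2 = 459; y[7] = 130×1 = 130 → [90, 298, 511, 560, 528, 600, 459, 130]. Normalization factor = sum(kernel) = 4.

[90, 298, 511, 560, 528, 600, 459, 130]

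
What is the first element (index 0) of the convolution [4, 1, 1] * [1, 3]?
Use y[k] = Σ_i a[i]·b[k-i] at k=0. y[0] = 4×1 = 4

4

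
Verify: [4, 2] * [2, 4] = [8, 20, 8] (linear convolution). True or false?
Recompute linear convolution of [4, 2] and [2, 4]: y[0] = 4×2 = 8; y[1] = 4×4 + 2×2 = 20; y[2] = 2×4 = 8 → [8, 20, 8]. Given [8, 20, 8] matches, so answer: Yes

Yes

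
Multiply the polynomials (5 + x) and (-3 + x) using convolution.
Ascending coefficients: a = [5, 1], b = [-3, 1]. c[0] = 5×-3 = -15; c[1] = 5×1 + 1×-3 = 2; c[2] = 1×1 = 1. Result coefficients: [-15, 2, 1] → -15 + 2x + x^2

-15 + 2x + x^2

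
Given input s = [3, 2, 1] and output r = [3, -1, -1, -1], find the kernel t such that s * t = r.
Output length 4 = len(s) + len(t) - 1 ⇒ len(t) = 2. Solve t forward using t[k] = (r[k] - Σ_{i≥1} s[i]·t[k-i]) / s[0]: t[0] = r[0] / s[0] = 3 / 3 = 1; t[1] = (r[1] - 2×1) / s[0] = (-1 - 2×1) / 3 = -1. So t = [1, -1]. Forward-check [3, 2, 1] * [1, -1]: r[0] = 3×1 = 3; r[1] = 3×-1 + 2×1 = -1; r[2] = 2×-1 + 1×1 = -1; r[3] = 1×-1 = -1 → [3, -1, -1, -1] ✓

[1, -1]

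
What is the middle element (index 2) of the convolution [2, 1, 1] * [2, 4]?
Use y[k] = Σ_i a[i]·b[k-i] at k=2. y[2] = 1×4 + 1×2 = 6

6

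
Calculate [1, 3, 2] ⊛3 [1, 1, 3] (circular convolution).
Use y[k] = Σ_j u[j]·v[(k-j) mod 3]. y[0] = 1×1 + 3×3 + 2×1 = 12; y[1] = 1×1 + 3×1 + 2×3 = 10; y[2] = 1×3 + 3×1 + 2×1 = 8. Result: [12, 10, 8]

[12, 10, 8]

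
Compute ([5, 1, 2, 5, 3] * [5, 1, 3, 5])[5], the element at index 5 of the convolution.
Use y[k] = Σ_i a[i]·b[k-i] at k=5. y[5] = 2×5 + 5×3 + 3×1 = 28

28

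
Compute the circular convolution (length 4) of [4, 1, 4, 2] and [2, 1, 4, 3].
Use y[k] = Σ_j u[j]·v[(k-j) mod 4]. y[0] = 4×2 + 1×3 + 4×4 + 2×1 = 29; y[1] = 4×1 + 1×2 + 4×3 + 2×4 = 26; y[2] = 4×4 + 1×1 + 4×2 + 2×3 = 31; y[3] = 4×3 + 1×4 + 4×1 + 2×2 = 24. Result: [29, 26, 31, 24]

[29, 26, 31, 24]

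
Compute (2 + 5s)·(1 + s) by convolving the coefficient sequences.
Ascending coefficients: a = [2, 5], b = [1, 1]. c[0] = 2×1 = 2; c[1] = 2×1 + 5×1 = 7; c[2] = 5×1 = 5. Result coefficients: [2, 7, 5] → 2 + 7s + 5s^2

2 + 7s + 5s^2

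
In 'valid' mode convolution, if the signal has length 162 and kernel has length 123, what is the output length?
'Valid' mode counts only positions where the kernel fully overlaps the signal: m - n + 1 = 162 - 123 + 1 = 40

40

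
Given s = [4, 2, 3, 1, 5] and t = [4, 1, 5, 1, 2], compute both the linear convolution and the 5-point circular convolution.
Linear: y_lin[0] = 4×4 = 16; y_lin[1] = 4×1 + 2×4 = 12; y_lin[2] = 4×5 + 2×1 + 3×4 = 34; y_lin[3] = 4×1 + 2×5 + 3×1 + 1×4 = 21; y_lin[4] = 4×2 + 2×1 + 3×5 + 1×1 + 5×4 = 46; y_lin[5] = 2×2 + 3×1 + 1×5 + 5×1 = 17; y_lin[6] = 3×2 + 1×1 + 5×5 = 32; y_lin[7] = 1×2 + 5×1 = 7; y_lin[8] = 5×2 = 10 → [16, 12, 34, 21, 46, 17, 32, 7, 10]. Circular (length 5): y[0] = 4×4 + 2×2 + 3×1 + 1×5 + 5×1 = 33; y[1] = 4×1 + 2×4 + 3×2 + 1×1 + 5×5 = 44; y[2] = 4×5 + 2×1 + 3×4 + 1×2 + 5×1 = 41; y[3] = 4×1 + 2×5 + 3×1 + 1×4 + 5×2 = 31; y[4] = 4×2 + 2×1 + 3×5 + 1×1 + 5×4 = 46 → [33, 44, 41, 31, 46]

Linear: [16, 12, 34, 21, 46, 17, 32, 7, 10], Circular: [33, 44, 41, 31, 46]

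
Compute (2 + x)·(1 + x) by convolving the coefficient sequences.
Ascending coefficients: a = [2, 1], b = [1, 1]. c[0] = 2×1 = 2; c[1] = 2×1 + 1×1 = 3; c[2] = 1×1 = 1. Result coefficients: [2, 3, 1] → 2 + 3x + x^2

2 + 3x + x^2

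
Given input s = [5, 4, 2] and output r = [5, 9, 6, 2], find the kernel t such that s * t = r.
Output length 4 = len(s) + len(t) - 1 ⇒ len(t) = 2. Solve t forward using t[k] = (r[k] - Σ_{i≥1} s[i]·t[k-i]) / s[0]: t[0] = r[0] / s[0] = 5 / 5 = 1; t[1] = (r[1] - 4×1) / s[0] = (9 - 4×1) / 5 = 1. So t = [1, 1]. Forward-check [5, 4, 2] * [1, 1]: r[0] = 5×1 = 5; r[1] = 5×1 + 4×1 = 9; r[2] = 4×1 + 2×1 = 6; r[3] = 2×1 = 2 → [5, 9, 6, 2] ✓

[1, 1]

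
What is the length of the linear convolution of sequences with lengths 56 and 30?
Linear/full convolution length: m + n - 1 = 56 + 30 - 1 = 85

85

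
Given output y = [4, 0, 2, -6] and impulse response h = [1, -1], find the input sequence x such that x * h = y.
Deconvolve y=[4, 0, 2, -6] by h=[1, -1]. Since h[0]=1, solve forward: x[0] = y[0] / 1 = 4; x[1] = (y[1] - 4×-1) / 1 = 4; x[2] = (y[2] - 4×-1) / 1 = 6. So x = [4, 4, 6]. Check by forward convolution: y[0] = 4×1 = 4; y[1] = 4×-1 + 4×1 = 0; y[2] = 4×-1 + 6×1 = 2; y[3] = 6×-1 = -6

[4, 4, 6]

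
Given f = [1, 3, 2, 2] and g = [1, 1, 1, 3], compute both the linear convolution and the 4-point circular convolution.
Linear: y_lin[0] = 1×1 = 1; y_lin[1] = 1×1 + 3×1 = 4; y_lin[2] = 1×1 + 3×1 + 2×1 = 6; y_lin[3] = 1×3 + 3×1 + 2×1 + 2×1 = 10; y_lin[4] = 3×3 + 2×1 + 2×1 = 13; y_lin[5] = 2×3 + 2×1 = 8; y_lin[6] = 2×3 = 6 → [1, 4, 6, 10, 13, 8, 6]. Circular (length 4): y[0] = 1×1 + 3×3 + 2×1 + 2×1 = 14; y[1] = 1×1 + 3×1 + 2×3 + 2×1 = 12; y[2] = 1×1 + 3×1 + 2×1 + 2×3 = 12; y[3] = 1×3 + 3×1 + 2×1 + 2×1 = 10 → [14, 12, 12, 10]

Linear: [1, 4, 6, 10, 13, 8, 6], Circular: [14, 12, 12, 10]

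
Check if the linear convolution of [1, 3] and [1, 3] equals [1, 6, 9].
Recompute linear convolution of [1, 3] and [1, 3]: y[0] = 1×1 = 1; y[1] = 1×3 + 3×1 = 6; y[2] = 3×3 = 9 → [1, 6, 9]. Given [1, 6, 9] matches, so answer: Yes

Yes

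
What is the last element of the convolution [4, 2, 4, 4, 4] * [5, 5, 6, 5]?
Use y[k] = Σ_i a[i]·b[k-i] at k=7. y[7] = 4×5 = 20

20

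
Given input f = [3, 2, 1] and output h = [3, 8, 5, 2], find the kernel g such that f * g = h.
Output length 4 = len(f) + len(g) - 1 ⇒ len(g) = 2. Solve g forward using g[k] = (h[k] - Σ_{i≥1} f[i]·g[k-i]) / f[0]: g[0] = h[0] / f[0] = 3 / 3 = 1; g[1] = (h[1] - 2×1) / f[0] = (8 - 2×1) / 3 = 2. So g = [1, 2]. Forward-check [3, 2, 1] * [1, 2]: h[0] = 3×1 = 3; h[1] = 3×2 + 2×1 = 8; h[2] = 2×2 + 1×1 = 5; h[3] = 1×2 = 2 → [3, 8, 5, 2] ✓

[1, 2]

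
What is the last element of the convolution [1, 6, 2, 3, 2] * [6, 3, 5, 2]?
Use y[k] = Σ_i a[i]·b[k-i] at k=7. y[7] = 2×2 = 4

4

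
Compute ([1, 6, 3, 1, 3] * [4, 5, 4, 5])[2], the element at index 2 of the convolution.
Use y[k] = Σ_i a[i]·b[k-i] at k=2. y[2] = 1×4 + 6×5 + 3×4 = 46

46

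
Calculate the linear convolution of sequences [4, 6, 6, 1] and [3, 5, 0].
y[0] = 4×3 = 12; y[1] = 4×5 + 6×3 = 38; y[2] = 4×0 + 6×5 + 6×3 = 48; y[3] = 6×0 + 6×5 + 1×3 = 33; y[4] = 6×0 + 1×5 = 5; y[5] = 1×0 = 0

[12, 38, 48, 33, 5, 0]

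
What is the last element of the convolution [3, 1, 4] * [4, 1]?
Use y[k] = Σ_i a[i]·b[k-i] at k=3. y[3] = 4×1 = 4

4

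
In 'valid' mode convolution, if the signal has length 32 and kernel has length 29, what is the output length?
'Valid' mode counts only positions where the kernel fully overlaps the signal: m - n + 1 = 32 - 29 + 1 = 4

4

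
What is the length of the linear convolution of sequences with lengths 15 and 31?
Linear/full convolution length: m + n - 1 = 15 + 31 - 1 = 45

45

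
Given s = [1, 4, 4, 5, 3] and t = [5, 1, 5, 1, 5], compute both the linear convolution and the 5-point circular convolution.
Linear: y_lin[0] = 1×5 = 5; y_lin[1] = 1×1 + 4×5 = 21; y_lin[2] = 1×5 + 4×1 + 4×5 = 29; y_lin[3] = 1×1 + 4×5 + 4×1 + 5×5 = 50; y_lin[4] = 1×5 + 4×1 + 4×5 + 5×1 + 3×5 = 49; y_lin[5] = 4×5 + 4×1 + 5×5 + 3×1 = 52; y_lin[6] = 4×5 + 5×1 + 3×5 = 40; y_lin[7] = 5×5 + 3×1 = 28; y_lin[8] = 3×5 = 15 → [5, 21, 29, 50, 49, 52, 40, 28, 15]. Circular (length 5): y[0] = 1×5 + 4×5 + 4×1 + 5×5 + 3×1 = 57; y[1] = 1×1 + 4×5 + 4×5 + 5×1 + 3×5 = 61; y[2] = 1×5 + 4×1 + 4×5 + 5×5 + 3×1 = 57; y[3] = 1×1 + 4×5 + 4×1 + 5×5 + 3×5 = 65; y[4] = 1×5 + 4×1 + 4×5 + 5×1 + 3×5 = 49 → [57, 61, 57, 65, 49]

Linear: [5, 21, 29, 50, 49, 52, 40, 28, 15], Circular: [57, 61, 57, 65, 49]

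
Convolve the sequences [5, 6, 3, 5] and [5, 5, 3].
y[0] = 5×5 = 25; y[1] = 5×5 + 6×5 = 55; y[2] = 5×3 + 6×5 + 3×5 = 60; y[3] = 6×3 + 3×5 + 5×5 = 58; y[4] = 3×3 + 5×5 = 34; y[5] = 5×3 = 15

[25, 55, 60, 58, 34, 15]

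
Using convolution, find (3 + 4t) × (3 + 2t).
Ascending coefficients: a = [3, 4], b = [3, 2]. c[0] = 3×3 = 9; c[1] = 3×2 + 4×3 = 18; c[2] = 4×2 = 8. Result coefficients: [9, 18, 8] → 9 + 18t + 8t^2

9 + 18t + 8t^2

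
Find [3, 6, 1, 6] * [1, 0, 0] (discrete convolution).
y[0] = 3×1 = 3; y[1] = 3×0 + 6×1 = 6; y[2] = 3×0 + 6×0 + 1×1 = 1; y[3] = 6×0 + 1×0 + 6×1 = 6; y[4] = 1×0 + 6×0 = 0; y[5] = 6×0 = 0

[3, 6, 1, 6, 0, 0]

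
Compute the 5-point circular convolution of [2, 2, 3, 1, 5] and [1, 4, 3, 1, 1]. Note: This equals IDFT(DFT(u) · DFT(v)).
Either evaluate y[k] = Σ_j u[j]·v[(k-j) mod 5] directly, or use IDFT(DFT(u) · DFT(v)). y[0] = 2×1 + 2×1 + 3×1 + 1×3 + 5×4 = 30; y[1] = 2×4 + 2×1 + 3×1 + 1×1 + 5×3 = 29; y[2] = 2×3 + 2×4 + 3×1 + 1×1 + 5×1 = 23; y[3] = 2×1 + 2×3 + 3×4 + 1×1 + 5×1 = 26; y[4] = 2×1 + 2×1 + 3×3 + 1×4 + 5×1 = 22. Result: [30, 29, 23, 26, 22]

[30, 29, 23, 26, 22]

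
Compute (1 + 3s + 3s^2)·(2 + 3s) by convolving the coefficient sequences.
Ascending coefficients: a = [1, 3, 3], b = [2, 3]. c[0] = 1×2 = 2; c[1] = 1×3 + 3×2 = 9; c[2] = 3×3 + 3×2 = 15; c[3] = 3×3 = 9. Result coefficients: [2, 9, 15, 9] → 2 + 9s + 15s^2 + 9s^3

2 + 9s + 15s^2 + 9s^3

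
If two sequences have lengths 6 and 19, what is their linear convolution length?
Linear/full convolution length: m + n - 1 = 6 + 19 - 1 = 24

24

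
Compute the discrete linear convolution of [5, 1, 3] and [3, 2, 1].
y[0] = 5×3 = 15; y[1] = 5×2 + 1×3 = 13; y[2] = 5×1 + 1×2 + 3×3 = 16; y[3] = 1×1 + 3×2 = 7; y[4] = 3×1 = 3

[15, 13, 16, 7, 3]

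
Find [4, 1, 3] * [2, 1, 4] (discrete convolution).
y[0] = 4×2 = 8; y[1] = 4×1 + 1×2 = 6; y[2] = 4×4 + 1×1 + 3×2 = 23; y[3] = 1×4 + 3×1 = 7; y[4] = 3×4 = 12

[8, 6, 23, 7, 12]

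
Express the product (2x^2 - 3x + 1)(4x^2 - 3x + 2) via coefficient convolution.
Ascending coefficients: a = [1, -3, 2], b = [2, -3, 4]. c[0] = 1×2 = 2; c[1] = 1×-3 + -3×2 = -9; c[2] = 1×4 + -3×-3 + 2×2 = 17; c[3] = -3×4 + 2×-3 = -18; c[4] = 2×4 = 8. Result coefficients: [2, -9, 17, -18, 8] → 8x^4 - 18x^3 + 17x^2 - 9x + 2

8x^4 - 18x^3 + 17x^2 - 9x + 2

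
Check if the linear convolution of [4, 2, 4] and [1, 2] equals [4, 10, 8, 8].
Recompute linear convolution of [4, 2, 4] and [1, 2]: y[0] = 4×1 = 4; y[1] = 4×2 + 2×1 = 10; y[2] = 2×2 + 4×1 = 8; y[3] = 4×2 = 8 → [4, 10, 8, 8]. Given [4, 10, 8, 8] matches, so answer: Yes

Yes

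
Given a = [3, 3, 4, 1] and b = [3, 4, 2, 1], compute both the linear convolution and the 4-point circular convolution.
Linear: y_lin[0] = 3×3 = 9; y_lin[1] = 3×4 + 3×3 = 21; y_lin[2] = 3×2 + 3×4 + 4×3 = 30; y_lin[3] = 3×1 + 3×2 + 4×4 + 1×3 = 28; y_lin[4] = 3×1 + 4×2 + 1×4 = 15; y_lin[5] = 4×1 + 1×2 = 6; y_lin[6] = 1×1 = 1 → [9, 21, 30, 28, 15, 6, 1]. Circular (length 4): y[0] = 3×3 + 3×1 + 4×2 + 1×4 = 24; y[1] = 3×4 + 3×3 + 4×1 + 1×2 = 27; y[2] = 3×2 + 3×4 + 4×3 + 1×1 = 31; y[3] = 3×1 + 3×2 + 4×4 + 1×3 = 28 → [24, 27, 31, 28]

Linear: [9, 21, 30, 28, 15, 6, 1], Circular: [24, 27, 31, 28]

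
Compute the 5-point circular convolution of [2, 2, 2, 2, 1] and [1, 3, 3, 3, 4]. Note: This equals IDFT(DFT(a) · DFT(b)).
Either evaluate y[k] = Σ_j a[j]·b[(k-j) mod 5] directly, or use IDFT(DFT(a) · DFT(b)). y[0] = 2×1 + 2×4 + 2×3 + 2×3 + 1×3 = 25; y[1] = 2×3 + 2×1 + 2×4 + 2×3 + 1×3 = 25; y[2] = 2×3 + 2×3 + 2×1 + 2×4 + 1×3 = 25; y[3] = 2×3 + 2×3 + 2×3 + 2×1 + 1×4 = 24; y[4] = 2×4 + 2×3 + 2×3 + 2×3 + 1×1 = 27. Result: [25, 25, 25, 24, 27]

[25, 25, 25, 24, 27]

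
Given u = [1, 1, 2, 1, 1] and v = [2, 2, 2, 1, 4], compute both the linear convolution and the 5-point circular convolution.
Linear: y_lin[0] = 1×2 = 2; y_lin[1] = 1×2 + 1×2 = 4; y_lin[2] = 1×2 + 1×2 + 2×2 = 8; y_lin[3] = 1×1 + 1×2 + 2×2 + 1×2 = 9; y_lin[4] = 1×4 + 1×1 + 2×2 + 1×2 + 1×2 = 13; y_lin[5] = 1×4 + 2×1 + 1×2 + 1×2 = 10; y_lin[6] = 2×4 + 1×1 + 1×2 = 11; y_lin[7] = 1×4 + 1×1 = 5; y_lin[8] = 1×4 = 4 → [2, 4, 8, 9, 13, 10, 11, 5, 4]. Circular (length 5): y[0] = 1×2 + 1×4 + 2×1 + 1×2 + 1×2 = 12; y[1] = 1×2 + 1×2 + 2×4 + 1×1 + 1×2 = 15; y[2] = 1×2 + 1×2 + 2×2 + 1×4 + 1×1 = 13; y[3] = 1×1 + 1×2 + 2×2 + 1×2 + 1×4 = 13; y[4] = 1×4 + 1×1 + 2×2 + 1×2 + 1×2 = 13 → [12, 15, 13, 13, 13]

Linear: [2, 4, 8, 9, 13, 10, 11, 5, 4], Circular: [12, 15, 13, 13, 13]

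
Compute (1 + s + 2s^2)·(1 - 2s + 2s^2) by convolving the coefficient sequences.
Ascending coefficients: a = [1, 1, 2], b = [1, -2, 2]. c[0] = 1×1 = 1; c[1] = 1×-2 + 1×1 = -1; c[2] = 1×2 + 1×-2 + 2×1 = 2; c[3] = 1×2 + 2×-2 = -2; c[4] = 2×2 = 4. Result coefficients: [1, -1, 2, -2, 4] → 1 - s + 2s^2 - 2s^3 + 4s^4

1 - s + 2s^2 - 2s^3 + 4s^4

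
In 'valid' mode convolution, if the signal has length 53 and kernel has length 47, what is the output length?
'Valid' mode counts only positions where the kernel fully overlaps the signal: m - n + 1 = 53 - 47 + 1 = 7

7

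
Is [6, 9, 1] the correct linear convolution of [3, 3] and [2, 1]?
Recompute linear convolution of [3, 3] and [2, 1]: y[0] = 3×2 = 6; y[1] = 3×1 + 3×2 = 9; y[2] = 3×1 = 3 → [6, 9, 3]. Compare to given [6, 9, 1]: they differ at index 2: given 1, correct 3, so answer: No

No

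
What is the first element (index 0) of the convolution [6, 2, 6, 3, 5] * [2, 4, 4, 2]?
Use y[k] = Σ_i a[i]·b[k-i] at k=0. y[0] = 6×2 = 12

12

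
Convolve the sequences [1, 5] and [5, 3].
y[0] = 1×5 = 5; y[1] = 1×3 + 5×5 = 28; y[2] = 5×3 = 15

[5, 28, 15]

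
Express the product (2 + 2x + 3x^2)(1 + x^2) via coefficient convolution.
Ascending coefficients: a = [2, 2, 3], b = [1, 0, 1]. c[0] = 2×1 = 2; c[1] = 2×0 + 2×1 = 2; c[2] = 2×1 + 2×0 + 3×1 = 5; c[3] = 2×1 + 3×0 = 2; c[4] = 3×1 = 3. Result coefficients: [2, 2, 5, 2, 3] → 2 + 2x + 5x^2 + 2x^3 + 3x^4

2 + 2x + 5x^2 + 2x^3 + 3x^4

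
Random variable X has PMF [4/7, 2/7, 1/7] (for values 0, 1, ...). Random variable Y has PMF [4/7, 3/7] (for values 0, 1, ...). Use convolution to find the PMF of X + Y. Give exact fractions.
P(X+Y=k) = Σ_i P(X=i)·P(Y=k-i) — a convolution of [4/7, 2/7, 1/7] and [4/7, 3/7]. P(X+Y=0) = (4/7)×(4/7) = 16/49; P(X+Y=1) = (4/7)×(3/7) + (2/7)×(4/7) = 12/49 + 8/49 = 20/49; P(X+Y=2) = (2/7)×(3/7) + (1/7)×(4/7) = 6/49 + 4/49 = 10/49; P(X+Y=3) = (1/7)×(3/7) = 3/49. PMF: [16/49, 20/49, 10/49, 3/49] (sums to 1 ✓)

[16/49, 20/49, 10/49, 3/49]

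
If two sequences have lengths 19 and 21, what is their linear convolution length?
Linear/full convolution length: m + n - 1 = 19 + 21 - 1 = 39

39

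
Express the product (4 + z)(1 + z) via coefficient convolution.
Ascending coefficients: a = [4, 1], b = [1, 1]. c[0] = 4×1 = 4; c[1] = 4×1 + 1×1 = 5; c[2] = 1×1 = 1. Result coefficients: [4, 5, 1] → 4 + 5z + z^2

4 + 5z + z^2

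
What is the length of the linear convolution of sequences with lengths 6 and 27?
Linear/full convolution length: m + n - 1 = 6 + 27 - 1 = 32

32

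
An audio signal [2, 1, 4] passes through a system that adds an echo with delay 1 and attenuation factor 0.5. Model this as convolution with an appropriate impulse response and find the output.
Direct-path + delayed-attenuated-path model → impulse response h = [1, 0.5] (1 at lag 0, 0.5 at lag 1). Output y[n] = x[n] + 0.5·x[n - 1] (with x[n] = 0 outside 0..2): y[0] = 2 + 0.5×0 = 2; y[1] = 1 + 0.5×2 = 2.0; y[2] = 4 + 0.5×1 = 4.5; y[3] = 0 + 0.5×4 = 2.0. So y = [2, 2.0, 4.5, 2.0]

[2, 2.0, 4.5, 2.0]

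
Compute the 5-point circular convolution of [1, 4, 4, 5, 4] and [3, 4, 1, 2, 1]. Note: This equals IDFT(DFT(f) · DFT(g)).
Either evaluate y[k] = Σ_j f[j]·g[(k-j) mod 5] directly, or use IDFT(DFT(f) · DFT(g)). y[0] = 1×3 + 4×1 + 4×2 + 5×1 + 4×4 = 36; y[1] = 1×4 + 4×3 + 4×1 + 5×2 + 4×1 = 34; y[2] = 1×1 + 4×4 + 4×3 + 5×1 + 4×2 = 42; y[3] = 1×2 + 4×1 + 4×4 + 5×3 + 4×1 = 41; y[4] = 1×1 + 4×2 + 4×1 + 5×4 + 4×3 = 45. Result: [36, 34, 42, 41, 45]

[36, 34, 42, 41, 45]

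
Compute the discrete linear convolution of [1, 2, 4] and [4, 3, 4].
y[0] = 1×4 = 4; y[1] = 1×3 + 2×4 = 11; y[2] = 1×4 + 2×3 + 4×4 = 26; y[3] = 2×4 + 4×3 = 20; y[4] = 4×4 = 16

[4, 11, 26, 20, 16]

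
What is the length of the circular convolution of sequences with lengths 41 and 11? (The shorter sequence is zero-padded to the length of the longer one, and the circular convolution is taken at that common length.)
Circular convolution (zero-padding the shorter input) has length max(m, n) = max(41, 11) = 41

41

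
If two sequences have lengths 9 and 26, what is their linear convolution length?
Linear/full convolution length: m + n - 1 = 9 + 26 - 1 = 34

34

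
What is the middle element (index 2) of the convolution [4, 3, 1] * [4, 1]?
Use y[k] = Σ_i a[i]·b[k-i] at k=2. y[2] = 3×1 + 1×4 = 7

7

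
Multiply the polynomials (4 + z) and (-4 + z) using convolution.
Ascending coefficients: a = [4, 1], b = [-4, 1]. c[0] = 4×-4 = -16; c[1] = 4×1 + 1×-4 = 0; c[2] = 1×1 = 1. Result coefficients: [-16, 0, 1] → -16 + z^2

-16 + z^2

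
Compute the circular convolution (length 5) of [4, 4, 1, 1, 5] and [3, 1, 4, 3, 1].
Use y[k] = Σ_j x[j]·h[(k-j) mod 5]. y[0] = 4×3 + 4×1 + 1×3 + 1×4 + 5×1 = 28; y[1] = 4×1 + 4×3 + 1×1 + 1×3 + 5×4 = 40; y[2] = 4×4 + 4×1 + 1×3 + 1×1 + 5×3 = 39; y[3] = 4×3 + 4×4 + 1×1 + 1×3 + 5×1 = 37; y[4] = 4×1 + 4×3 + 1×4 + 1×1 + 5×3 = 36. Result: [28, 40, 39, 37, 36]

[28, 40, 39, 37, 36]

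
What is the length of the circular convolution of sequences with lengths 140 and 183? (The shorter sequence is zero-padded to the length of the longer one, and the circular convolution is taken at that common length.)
Circular convolution (zero-padding the shorter input) has length max(m, n) = max(140, 183) = 183

183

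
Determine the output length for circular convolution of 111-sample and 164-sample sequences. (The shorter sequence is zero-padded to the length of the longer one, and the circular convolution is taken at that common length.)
Circular convolution (zero-padding the shorter input) has length max(m, n) = max(111, 164) = 164

164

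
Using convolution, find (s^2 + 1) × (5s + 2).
Ascending coefficients: a = [1, 0, 1], b = [2, 5]. c[0] = 1×2 = 2; c[1] = 1×5 + 0×2 = 5; c[2] = 0×5 + 1×2 = 2; c[3] = 1×5 = 5. Result coefficients: [2, 5, 2, 5] → 5s^3 + 2s^2 + 5s + 2

5s^3 + 2s^2 + 5s + 2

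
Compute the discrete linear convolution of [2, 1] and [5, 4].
y[0] = 2×5 = 10; y[1] = 2×4 + 1×5 = 13; y[2] = 1×4 = 4

[10, 13, 4]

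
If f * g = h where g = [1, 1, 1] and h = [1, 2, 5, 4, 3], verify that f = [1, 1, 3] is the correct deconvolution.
Forward-compute [1, 1, 3] * [1, 1, 1]: h[0] = 1×1 = 1; h[1] = 1×1 + 1×1 = 2; h[2] = 1×1 + 1×1 + 3×1 = 5; h[3] = 1×1 + 3×1 = 4; h[4] = 3×1 = 3 → [1, 2, 5, 4, 3]. Matches given h = [1, 2, 5, 4, 3], so verified.

Verified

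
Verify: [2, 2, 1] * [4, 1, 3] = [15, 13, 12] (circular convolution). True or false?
Recompute circular convolution of [2, 2, 1] and [4, 1, 3]: y[0] = 2×4 + 2×3 + 1×1 = 15; y[1] = 2×1 + 2×4 + 1×3 = 13; y[2] = 2×3 + 2×1 + 1×4 = 12 → [15, 13, 12]. Given [15, 13, 12] matches, so answer: Yes

Yes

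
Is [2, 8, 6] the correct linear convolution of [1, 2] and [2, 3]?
Recompute linear convolution of [1, 2] and [2, 3]: y[0] = 1×2 = 2; y[1] = 1×3 + 2×2 = 7; y[2] = 2×3 = 6 → [2, 7, 6]. Compare to given [2, 8, 6]: they differ at index 1: given 8, correct 7, so answer: No

No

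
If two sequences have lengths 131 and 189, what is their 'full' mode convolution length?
Linear/full convolution length: m + n - 1 = 131 + 189 - 1 = 319

319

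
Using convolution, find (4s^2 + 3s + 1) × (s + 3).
Ascending coefficients: a = [1, 3, 4], b = [3, 1]. c[0] = 1×3 = 3; c[1] = 1×1 + 3×3 = 10; c[2] = 3×1 + 4×3 = 15; c[3] = 4×1 = 4. Result coefficients: [3, 10, 15, 4] → 4s^3 + 15s^2 + 10s + 3

4s^3 + 15s^2 + 10s + 3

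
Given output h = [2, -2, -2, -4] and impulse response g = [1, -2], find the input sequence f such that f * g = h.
Deconvolve h=[2, -2, -2, -4] by g=[1, -2]. Since g[0]=1, solve forward: f[0] = h[0] / 1 = 2; f[1] = (h[1] - 2×-2) / 1 = 2; f[2] = (h[2] - 2×-2) / 1 = 2. So f = [2, 2, 2]. Check by forward convolution: h[0] = 2×1 = 2; h[1] = 2×-2 + 2×1 = -2; h[2] = 2×-2 + 2×1 = -2; h[3] = 2×-2 = -4

[2, 2, 2]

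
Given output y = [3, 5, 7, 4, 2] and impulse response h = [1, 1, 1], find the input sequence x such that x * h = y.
Deconvolve y=[3, 5, 7, 4, 2] by h=[1, 1, 1]. Since h[0]=1, solve forward: x[0] = y[0] / 1 = 3; x[1] = (y[1] - 3×1) / 1 = 2; x[2] = (y[2] - 2×1 - 3×1) / 1 = 2. So x = [3, 2, 2]. Check by forward convolution: y[0] = 3×1 = 3; y[1] = 3×1 + 2×1 = 5; y[2] = 3×1 + 2×1 + 2×1 = 7; y[3] = 2×1 + 2×1 = 4; y[4] = 2×1 = 2

[3, 2, 2]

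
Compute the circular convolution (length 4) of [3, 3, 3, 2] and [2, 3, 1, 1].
Use y[k] = Σ_j s[j]·t[(k-j) mod 4]. y[0] = 3×2 + 3×1 + 3×1 + 2×3 = 18; y[1] = 3×3 + 3×2 + 3×1 + 2×1 = 20; y[2] = 3×1 + 3×3 + 3×2 + 2×1 = 20; y[3] = 3×1 + 3×1 + 3×3 + 2×2 = 19. Result: [18, 20, 20, 19]

[18, 20, 20, 19]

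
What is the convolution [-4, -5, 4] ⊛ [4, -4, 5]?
y[0] = -4×4 = -16; y[1] = -4×-4 + -5×4 = -4; y[2] = -4×5 + -5×-4 + 4×4 = 16; y[3] = -5×5 + 4×-4 = -41; y[4] = 4×5 = 20

[-16, -4, 16, -41, 20]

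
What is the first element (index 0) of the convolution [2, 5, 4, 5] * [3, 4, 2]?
Use y[k] = Σ_i a[i]·b[k-i] at k=0. y[0] = 2×3 = 6

6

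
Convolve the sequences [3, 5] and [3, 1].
y[0] = 3×3 = 9; y[1] = 3×1 + 5×3 = 18; y[2] = 5×1 = 5

[9, 18, 5]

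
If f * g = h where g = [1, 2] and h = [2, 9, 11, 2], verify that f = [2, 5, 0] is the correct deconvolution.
Forward-compute [2, 5, 0] * [1, 2]: h[0] = 2×1 = 2; h[1] = 2×2 + 5×1 = 9; h[2] = 5×2 + 0×1 = 10; h[3] = 0×2 = 0 → [2, 9, 10, 0]. Does not match given h = [2, 9, 11, 2].

Not verified. [2, 5, 0] * [1, 2] = [2, 9, 10, 0], which differs from [2, 9, 11, 2] at index 2.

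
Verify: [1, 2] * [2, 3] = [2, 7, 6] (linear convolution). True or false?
Recompute linear convolution of [1, 2] and [2, 3]: y[0] = 1×2 = 2; y[1] = 1×3 + 2×2 = 7; y[2] = 2×3 = 6 → [2, 7, 6]. Given [2, 7, 6] matches, so answer: Yes

Yes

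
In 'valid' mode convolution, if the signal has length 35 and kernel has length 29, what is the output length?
'Valid' mode counts only positions where the kernel fully overlaps the signal: m - n + 1 = 35 - 29 + 1 = 7

7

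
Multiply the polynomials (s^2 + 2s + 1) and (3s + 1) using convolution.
Ascending coefficients: a = [1, 2, 1], b = [1, 3]. c[0] = 1×1 = 1; c[1] = 1×3 + 2×1 = 5; c[2] = 2×3 + 1×1 = 7; c[3] = 1×3 = 3. Result coefficients: [1, 5, 7, 3] → 3s^3 + 7s^2 + 5s + 1

3s^3 + 7s^2 + 5s + 1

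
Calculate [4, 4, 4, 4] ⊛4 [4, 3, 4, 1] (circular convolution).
Use y[k] = Σ_j x[j]·h[(k-j) mod 4]. y[0] = 4×4 + 4×1 + 4×4 + 4×3 = 48; y[1] = 4×3 + 4×4 + 4×1 + 4×4 = 48; y[2] = 4×4 + 4×3 + 4×4 + 4×1 = 48; y[3] = 4×1 + 4×4 + 4×3 + 4×4 = 48. Result: [48, 48, 48, 48]

[48, 48, 48, 48]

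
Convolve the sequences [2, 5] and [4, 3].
y[0] = 2×4 = 8; y[1] = 2×3 + 5×4 = 26; y[2] = 5×3 = 15

[8, 26, 15]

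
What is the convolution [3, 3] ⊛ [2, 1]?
y[0] = 3×2 = 6; y[1] = 3×1 + 3×2 = 9; y[2] = 3×1 = 3

[6, 9, 3]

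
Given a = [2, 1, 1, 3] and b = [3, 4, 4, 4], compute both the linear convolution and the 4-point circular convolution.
Linear: y_lin[0] = 2×3 = 6; y_lin[1] = 2×4 + 1×3 = 11; y_lin[2] = 2×4 + 1×4 + 1×3 = 15; y_lin[3] = 2×4 + 1×4 + 1×4 + 3×3 = 25; y_lin[4] = 1×4 + 1×4 + 3×4 = 20; y_lin[5] = 1×4 + 3×4 = 16; y_lin[6] = 3×4 = 12 → [6, 11, 15, 25, 20, 16, 12]. Circular (length 4): y[0] = 2×3 + 1×4 + 1×4 + 3×4 = 26; y[1] = 2×4 + 1×3 + 1×4 + 3×4 = 27; y[2] = 2×4 + 1×4 + 1×3 + 3×4 = 27; y[3] = 2×4 + 1×4 + 1×4 + 3×3 = 25 → [26, 27, 27, 25]

Linear: [6, 11, 15, 25, 20, 16, 12], Circular: [26, 27, 27, 25]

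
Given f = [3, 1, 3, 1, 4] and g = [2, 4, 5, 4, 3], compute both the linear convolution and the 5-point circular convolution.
Linear: y_lin[0] = 3×2 = 6; y_lin[1] = 3×4 + 1×2 = 14; y_lin[2] = 3×5 + 1×4 + 3×2 = 25; y_lin[3] = 3×4 + 1×5 + 3×4 + 1×2 = 31; y_lin[4] = 3×3 + 1×4 + 3×5 + 1×4 + 4×2 = 40; y_lin[5] = 1×3 + 3×4 + 1×5 + 4×4 = 36; y_lin[6] = 3×3 + 1×4 + 4×5 = 33; y_lin[7] = 1×3 + 4×4 = 19; y_lin[8] = 4×3 = 12 → [6, 14, 25, 31, 40, 36, 33, 19, 12]. Circular (length 5): y[0] = 3×2 + 1×3 + 3×4 + 1×5 + 4×4 = 42; y[1] = 3×4 + 1×2 + 3×3 + 1×4 + 4×5 = 47; y[2] = 3×5 + 1×4 + 3×2 + 1×3 + 4×4 = 44; y[3] = 3×4 + 1×5 + 3×4 + 1×2 + 4×3 = 43; y[4] = 3×3 + 1×4 + 3×5 + 1×4 + 4×2 = 40 → [42, 47, 44, 43, 40]

Linear: [6, 14, 25, 31, 40, 36, 33, 19, 12], Circular: [42, 47, 44, 43, 40]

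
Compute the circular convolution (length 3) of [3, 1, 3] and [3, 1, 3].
Use y[k] = Σ_j f[j]·g[(k-j) mod 3]. y[0] = 3×3 + 1×3 + 3×1 = 15; y[1] = 3×1 + 1×3 + 3×3 = 15; y[2] = 3×3 + 1×1 + 3×3 = 19. Result: [15, 15, 19]

[15, 15, 19]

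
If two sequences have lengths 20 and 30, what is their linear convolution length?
Linear/full convolution length: m + n - 1 = 20 + 30 - 1 = 49

49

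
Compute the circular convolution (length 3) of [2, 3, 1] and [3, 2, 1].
Use y[k] = Σ_j a[j]·b[(k-j) mod 3]. y[0] = 2×3 + 3×1 + 1×2 = 11; y[1] = 2×2 + 3×3 + 1×1 = 14; y[2] = 2×1 + 3×2 + 1×3 = 11. Result: [11, 14, 11]

[11, 14, 11]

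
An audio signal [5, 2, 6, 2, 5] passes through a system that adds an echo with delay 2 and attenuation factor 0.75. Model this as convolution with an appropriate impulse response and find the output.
Direct-path + delayed-attenuated-path model → impulse response h = [1, 0, 0.75] (1 at lag 0, 0.75 at lag 2). Output y[n] = x[n] + 0.75·x[n - 2] (with x[n] = 0 outside 0..4): y[0] = 5 + 0.75×0 = 5; y[1] = 2 + 0.75×0 = 2; y[2] = 6 + 0.75×5 = 9.75; y[3] = 2 + 0.75×2 = 3.5; y[4] = 5 + 0.75×6 = 9.5; y[5] = 0 + 0.75×2 = 1.5; y[6] = 0 + 0.75×5 = 3.75. So y = [5, 2, 9.75, 3.5, 9.5, 1.5, 3.75]

[5, 2, 9.75, 3.5, 9.5, 1.5, 3.75]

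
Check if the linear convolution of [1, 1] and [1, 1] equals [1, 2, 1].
Recompute linear convolution of [1, 1] and [1, 1]: y[0] = 1×1 = 1; y[1] = 1×1 + 1×1 = 2; y[2] = 1×1 = 1 → [1, 2, 1]. Given [1, 2, 1] matches, so answer: Yes

Yes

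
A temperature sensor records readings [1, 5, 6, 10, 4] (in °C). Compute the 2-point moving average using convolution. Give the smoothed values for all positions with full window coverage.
2-point moving average kernel = [1, 1]. Apply in 'valid' mode (full window coverage): avg[0] = (1 + 5) / 2 = 3.0; avg[1] = (5 + 6) / 2 = 5.5; avg[2] = (6 + 10) / 2 = 8.0; avg[3] = (10 + 4) / 2 = 7.0. Smoothed values: [3.0, 5.5, 8.0, 7.0]

[3.0, 5.5, 8.0, 7.0]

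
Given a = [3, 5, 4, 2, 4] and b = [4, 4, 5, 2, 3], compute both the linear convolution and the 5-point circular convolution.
Linear: y_lin[0] = 3×4 = 12; y_lin[1] = 3×4 + 5×4 = 32; y_lin[2] = 3×5 + 5×4 + 4×4 = 51; y_lin[3] = 3×2 + 5×5 + 4×4 + 2×4 = 55; y_lin[4] = 3×3 + 5×2 + 4×5 + 2×4 + 4×4 = 63; y_lin[5] = 5×3 + 4×2 + 2×5 + 4×4 = 49; y_lin[6] = 4×3 + 2×2 + 4×5 = 36; y_lin[7] = 2×3 + 4×2 = 14; y_lin[8] = 4×3 = 12 → [12, 32, 51, 55, 63, 49, 36, 14, 12]. Circular (length 5): y[0] = 3×4 + 5×3 + 4×2 + 2×5 + 4×4 = 61; y[1] = 3×4 + 5×4 + 4×3 + 2×2 + 4×5 = 68; y[2] = 3×5 + 5×4 + 4×4 + 2×3 + 4×2 = 65; y[3] = 3×2 + 5×5 + 4×4 + 2×4 + 4×3 = 67; y[4] = 3×3 + 5×2 + 4×5 + 2×4 + 4×4 = 63 → [61, 68, 65, 67, 63]

Linear: [12, 32, 51, 55, 63, 49, 36, 14, 12], Circular: [61, 68, 65, 67, 63]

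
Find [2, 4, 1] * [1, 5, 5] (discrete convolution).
y[0] = 2×1 = 2; y[1] = 2×5 + 4×1 = 14; y[2] = 2×5 + 4×5 + 1×1 = 31; y[3] = 4×5 + 1×5 = 25; y[4] = 1×5 = 5

[2, 14, 31, 25, 5]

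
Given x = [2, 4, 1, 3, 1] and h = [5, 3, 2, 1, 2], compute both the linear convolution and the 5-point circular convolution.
Linear: y_lin[0] = 2×5 = 10; y_lin[1] = 2×3 + 4×5 = 26; y_lin[2] = 2×2 + 4×3 + 1×5 = 21; y_lin[3] = 2×1 + 4×2 + 1×3 + 3×5 = 28; y_lin[4] = 2×2 + 4×1 + 1×2 + 3×3 + 1×5 = 24; y_lin[5] = 4×2 + 1×1 + 3×2 + 1×3 = 18; y_lin[6] = 1×2 + 3×1 + 1×2 = 7; y_lin[7] = 3×2 + 1×1 = 7; y_lin[8] = 1×2 = 2 → [10, 26, 21, 28, 24, 18, 7, 7, 2]. Circular (length 5): y[0] = 2×5 + 4×2 + 1×1 + 3×2 + 1×3 = 28; y[1] = 2×3 + 4×5 + 1×2 + 3×1 + 1×2 = 33; y[2] = 2×2 + 4×3 + 1×5 + 3×2 + 1×1 = 28; y[3] = 2×1 + 4×2 + 1×3 + 3×5 + 1×2 = 30; y[4] = 2×2 + 4×1 + 1×2 + 3×3 + 1×5 = 24 → [28, 33, 28, 30, 24]

Linear: [10, 26, 21, 28, 24, 18, 7, 7, 2], Circular: [28, 33, 28, 30, 24]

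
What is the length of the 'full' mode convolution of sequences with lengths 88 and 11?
Linear/full convolution length: m + n - 1 = 88 + 11 - 1 = 98

98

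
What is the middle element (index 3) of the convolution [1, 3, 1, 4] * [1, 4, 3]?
Use y[k] = Σ_i a[i]·b[k-i] at k=3. y[3] = 3×3 + 1×4 + 4×1 = 17

17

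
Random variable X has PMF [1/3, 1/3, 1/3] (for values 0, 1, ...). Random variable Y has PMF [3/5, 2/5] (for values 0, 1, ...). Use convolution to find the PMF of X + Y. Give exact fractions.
P(X+Y=k) = Σ_i P(X=i)·P(Y=k-i) — a convolution of [1/3, 1/3, 1/3] and [3/5, 2/5]. P(X+Y=0) = (1/3)×(3/5) = 1/5; P(X+Y=1) = (1/3)×(2/5) + (1/3)×(3/5) = 2/15 + 1/5 = 1/3; P(X+Y=2) = (1/3)×(2/5) + (1/3)×(3/5) = 2/15 + 1/5 = 1/3; P(X+Y=3) = (1/3)×(2/5) = 2/15. PMF: [1/5, 1/3, 1/3, 2/15] (sums to 1 ✓)

[1/5, 1/3, 1/3, 2/15]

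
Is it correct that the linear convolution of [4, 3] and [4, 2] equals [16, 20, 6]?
Recompute linear convolution of [4, 3] and [4, 2]: y[0] = 4×4 = 16; y[1] = 4×2 + 3×4 = 20; y[2] = 3×2 = 6 → [16, 20, 6]. Given [16, 20, 6] matches, so answer: Yes

Yes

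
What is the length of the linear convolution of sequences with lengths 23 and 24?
Linear/full convolution length: m + n - 1 = 23 + 24 - 1 = 46

46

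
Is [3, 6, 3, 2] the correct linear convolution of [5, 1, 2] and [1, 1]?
Recompute linear convolution of [5, 1, 2] and [1, 1]: y[0] = 5×1 = 5; y[1] = 5×1 + 1×1 = 6; y[2] = 1×1 + 2×1 = 3; y[3] = 2×1 = 2 → [5, 6, 3, 2]. Compare to given [3, 6, 3, 2]: they differ at index 0: given 3, correct 5, so answer: No

No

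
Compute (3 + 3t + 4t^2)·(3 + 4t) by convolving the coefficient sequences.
Ascending coefficients: a = [3, 3, 4], b = [3, 4]. c[0] = 3×3 = 9; c[1] = 3×4 + 3×3 = 21; c[2] = 3×4 + 4×3 = 24; c[3] = 4×4 = 16. Result coefficients: [9, 21, 24, 16] → 9 + 21t + 24t^2 + 16t^3

9 + 21t + 24t^2 + 16t^3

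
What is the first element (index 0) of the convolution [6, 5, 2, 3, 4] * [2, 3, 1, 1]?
Use y[k] = Σ_i a[i]·b[k-i] at k=0. y[0] = 6×2 = 12

12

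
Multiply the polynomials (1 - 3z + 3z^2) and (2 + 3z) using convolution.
Ascending coefficients: a = [1, -3, 3], b = [2, 3]. c[0] = 1×2 = 2; c[1] = 1×3 + -3×2 = -3; c[2] = -3×3 + 3×2 = -3; c[3] = 3×3 = 9. Result coefficients: [2, -3, -3, 9] → 2 - 3z - 3z^2 + 9z^3

2 - 3z - 3z^2 + 9z^3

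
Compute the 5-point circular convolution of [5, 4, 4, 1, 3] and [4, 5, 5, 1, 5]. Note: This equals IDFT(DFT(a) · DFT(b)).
Either evaluate y[k] = Σ_j a[j]·b[(k-j) mod 5] directly, or use IDFT(DFT(a) · DFT(b)). y[0] = 5×4 + 4×5 + 4×1 + 1×5 + 3×5 = 64; y[1] = 5×5 + 4×4 + 4×5 + 1×1 + 3×5 = 77; y[2] = 5×5 + 4×5 + 4×4 + 1×5 + 3×1 = 69; y[3] = 5×1 + 4×5 + 4×5 + 1×4 + 3×5 = 64; y[4] = 5×5 + 4×1 + 4×5 + 1×5 + 3×4 = 66. Result: [64, 77, 69, 64, 66]

[64, 77, 69, 64, 66]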